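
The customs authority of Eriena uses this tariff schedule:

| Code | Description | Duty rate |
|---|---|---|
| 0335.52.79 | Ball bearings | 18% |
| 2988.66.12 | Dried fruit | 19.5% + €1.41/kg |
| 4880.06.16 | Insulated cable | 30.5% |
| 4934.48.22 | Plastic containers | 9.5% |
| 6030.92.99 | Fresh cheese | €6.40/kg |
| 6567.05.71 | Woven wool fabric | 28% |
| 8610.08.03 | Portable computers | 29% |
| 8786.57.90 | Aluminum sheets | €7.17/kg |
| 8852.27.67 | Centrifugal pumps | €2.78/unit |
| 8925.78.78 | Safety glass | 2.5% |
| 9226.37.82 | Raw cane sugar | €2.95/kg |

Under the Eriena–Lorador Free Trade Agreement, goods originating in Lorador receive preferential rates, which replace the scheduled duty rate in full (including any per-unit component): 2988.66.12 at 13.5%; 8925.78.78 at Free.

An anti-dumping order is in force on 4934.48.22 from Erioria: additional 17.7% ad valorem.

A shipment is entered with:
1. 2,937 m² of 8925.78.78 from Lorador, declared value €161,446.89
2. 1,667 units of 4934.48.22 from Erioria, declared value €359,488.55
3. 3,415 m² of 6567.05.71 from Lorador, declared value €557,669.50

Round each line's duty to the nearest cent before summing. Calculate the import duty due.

€253,928.35

Line 1 (8925.78.78, Lorador, 2,937 m², €161,446.89):
Base rate for 8925.78.78 is 2.5%.
Origin Lorador qualifies under the Eriena–Lorador agreement and 8925.78.78 is covered: preferential rate Free applies instead.
Duty = €161,446.89 × 0% = €0.00.
Line 2 (4934.48.22, Erioria, 1,667 units, €359,488.55):
Base rate for 4934.48.22 is 9.5%.
Additional duty on 4934.48.22 from Erioria: +17.7%. Applied ad valorem rate: 9.5% + 17.7% = 27.2%.
Duty = €359,488.55 × 27.2% = €97,780.89.
Line 3 (6567.05.71, Lorador, 3,415 m², €557,669.50):
Base rate for 6567.05.71 is 28%.
Origin Lorador is the FTA partner but 6567.05.71 is not on the preference list; base rate stands.
Duty = €557,669.50 × 28% = €156,147.46.
Total = €0.00 + €97,780.89 + €156,147.46 = €253,928.35.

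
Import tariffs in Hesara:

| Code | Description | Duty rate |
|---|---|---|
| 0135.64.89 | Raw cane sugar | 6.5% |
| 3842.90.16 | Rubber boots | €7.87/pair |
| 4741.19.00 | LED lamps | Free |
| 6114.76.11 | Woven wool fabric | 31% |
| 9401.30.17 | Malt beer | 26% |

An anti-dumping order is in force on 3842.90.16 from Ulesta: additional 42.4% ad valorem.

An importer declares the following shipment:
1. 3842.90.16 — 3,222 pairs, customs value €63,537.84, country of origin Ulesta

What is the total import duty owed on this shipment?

€52,297.18

Line 1 (3842.90.16, Ulesta, 3,222 pairs, €63,537.84):
Base rate for 3842.90.16 is €7.87/pair.
Additional duty on 3842.90.16 from Ulesta: +42.4% ad valorem. Applied ad valorem rate = 42.4%.
Duty = €63,537.84 × 42.4% + 3,222 × €7.87 = €52,297.18.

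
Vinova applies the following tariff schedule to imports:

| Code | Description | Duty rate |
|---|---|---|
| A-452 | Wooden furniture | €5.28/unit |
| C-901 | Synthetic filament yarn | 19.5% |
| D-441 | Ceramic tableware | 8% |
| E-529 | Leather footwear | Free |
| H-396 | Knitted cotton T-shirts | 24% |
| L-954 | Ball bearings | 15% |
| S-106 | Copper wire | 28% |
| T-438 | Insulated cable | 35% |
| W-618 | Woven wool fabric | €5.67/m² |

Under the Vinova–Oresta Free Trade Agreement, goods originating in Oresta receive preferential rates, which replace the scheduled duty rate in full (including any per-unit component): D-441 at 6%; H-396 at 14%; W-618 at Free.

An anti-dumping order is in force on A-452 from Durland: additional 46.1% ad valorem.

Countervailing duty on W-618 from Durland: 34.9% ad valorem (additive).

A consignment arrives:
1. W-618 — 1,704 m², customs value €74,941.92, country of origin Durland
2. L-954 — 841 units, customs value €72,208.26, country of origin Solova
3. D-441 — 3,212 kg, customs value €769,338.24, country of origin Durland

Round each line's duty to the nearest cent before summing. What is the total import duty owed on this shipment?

Line 1 (W-618, Durland, 1,704 m², €74,941.92):
Base rate for W-618 is €5.67/m².
W-618 has an FTA preferential rate, but origin Durland is not Oresta; base rate stands.
Additional duty on W-618 from Durland: +34.9% ad valorem. Applied ad valorem rate = 34.9%.
Duty = €74,941.92 × 34.9% + 1,704 × €5.67 = €35,816.41.
Line 2 (L-954, Solova, 841 units, €72,208.26):
Base rate for L-954 is 15%.
Duty = €72,208.26 × 15% = €10,831.24.
Line 3 (D-441, Durland, 3,212 kg, €769,338.24):
Base rate for D-441 is 8%.
D-441 has an FTA preferential rate, but origin Durland is not Oresta; base rate stands.
Duty = €769,338.24 × 8% = €61,547.06.
Total = €35,816.41 + €10,831.24 + €61,547.06 = €108,194.71.

€108,194.71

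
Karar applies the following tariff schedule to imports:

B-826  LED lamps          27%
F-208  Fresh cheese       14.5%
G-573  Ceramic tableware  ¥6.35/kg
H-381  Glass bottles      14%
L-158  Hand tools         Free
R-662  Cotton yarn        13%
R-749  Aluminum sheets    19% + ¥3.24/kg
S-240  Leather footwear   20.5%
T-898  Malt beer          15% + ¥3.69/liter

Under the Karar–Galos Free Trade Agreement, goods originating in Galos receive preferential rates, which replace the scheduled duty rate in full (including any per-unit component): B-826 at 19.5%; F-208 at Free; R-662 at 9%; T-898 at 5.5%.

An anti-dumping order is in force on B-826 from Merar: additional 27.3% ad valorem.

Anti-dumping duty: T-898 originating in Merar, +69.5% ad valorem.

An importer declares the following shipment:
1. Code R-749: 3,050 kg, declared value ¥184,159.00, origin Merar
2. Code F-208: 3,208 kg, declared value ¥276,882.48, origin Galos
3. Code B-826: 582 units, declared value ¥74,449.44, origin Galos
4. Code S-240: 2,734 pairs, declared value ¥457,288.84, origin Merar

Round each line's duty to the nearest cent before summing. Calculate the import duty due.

Line 1 (R-749, Merar, 3,050 kg, ¥184,159.00):
Base rate for R-749 is 19% + ¥3.24/kg.
Duty = ¥184,159.00 × 19% + 3,050 × ¥3.24 = ¥44,872.21.
Line 2 (F-208, Galos, 3,208 kg, ¥276,882.48):
Base rate for F-208 is 14.5%.
Origin Galos qualifies under the Karar–Galos agreement and F-208 is covered: preferential rate Free applies instead.
Duty = ¥276,882.48 × 0% = ¥0.00.
Line 3 (B-826, Galos, 582 units, ¥74,449.44):
Base rate for B-826 is 27%.
Origin Galos qualifies under the Karar–Galos agreement and B-826 is covered: preferential rate 19.5% applies instead.
The additional-duty order on B-826 targets Merar, not Galos; it does not apply.
Duty = ¥74,449.44 × 19.5% = ¥14,517.64.
Line 4 (S-240, Merar, 2,734 pairs, ¥457,288.84):
Base rate for S-240 is 20.5%.
Duty = ¥457,288.84 × 20.5% = ¥93,744.21.
Total = ¥44,872.21 + ¥0.00 + ¥14,517.64 + ¥93,744.21 = ¥153,134.06.

¥153,134.06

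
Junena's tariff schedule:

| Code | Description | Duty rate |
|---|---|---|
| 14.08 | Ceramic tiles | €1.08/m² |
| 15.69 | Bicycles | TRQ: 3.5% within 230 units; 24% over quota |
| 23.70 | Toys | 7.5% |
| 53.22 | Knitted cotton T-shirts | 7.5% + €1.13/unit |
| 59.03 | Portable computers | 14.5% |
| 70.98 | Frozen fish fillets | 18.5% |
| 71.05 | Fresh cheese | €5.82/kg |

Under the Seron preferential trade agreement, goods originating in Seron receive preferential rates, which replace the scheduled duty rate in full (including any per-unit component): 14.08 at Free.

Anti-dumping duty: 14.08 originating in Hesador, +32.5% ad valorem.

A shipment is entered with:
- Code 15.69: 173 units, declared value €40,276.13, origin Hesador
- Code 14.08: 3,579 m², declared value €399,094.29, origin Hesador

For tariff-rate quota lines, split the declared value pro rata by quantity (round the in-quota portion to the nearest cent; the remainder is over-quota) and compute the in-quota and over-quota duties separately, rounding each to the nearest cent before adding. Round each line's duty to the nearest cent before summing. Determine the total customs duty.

Line 1 (15.69, Hesador, 173 units, €40,276.13):
Code 15.69 is under a tariff-rate quota (threshold 230 units). Quantity 173 units is within the quota, so the in-quota rate 3.5% applies to the full value.
Duty = €40,276.13 × 3.5% = €1,409.66.
Line 2 (14.08, Hesador, 3,579 m², €399,094.29):
Base rate for 14.08 is €1.08/m².
14.08 has an FTA preferential rate, but origin Hesador is not Seron; base rate stands.
Additional duty on 14.08 from Hesador: +32.5% ad valorem. Applied ad valorem rate = 32.5%.
Duty = €399,094.29 × 32.5% + 3,579 × €1.08 = €133,570.96.
Total = €1,409.66 + €133,570.96 = €134,980.62.

€134,980.62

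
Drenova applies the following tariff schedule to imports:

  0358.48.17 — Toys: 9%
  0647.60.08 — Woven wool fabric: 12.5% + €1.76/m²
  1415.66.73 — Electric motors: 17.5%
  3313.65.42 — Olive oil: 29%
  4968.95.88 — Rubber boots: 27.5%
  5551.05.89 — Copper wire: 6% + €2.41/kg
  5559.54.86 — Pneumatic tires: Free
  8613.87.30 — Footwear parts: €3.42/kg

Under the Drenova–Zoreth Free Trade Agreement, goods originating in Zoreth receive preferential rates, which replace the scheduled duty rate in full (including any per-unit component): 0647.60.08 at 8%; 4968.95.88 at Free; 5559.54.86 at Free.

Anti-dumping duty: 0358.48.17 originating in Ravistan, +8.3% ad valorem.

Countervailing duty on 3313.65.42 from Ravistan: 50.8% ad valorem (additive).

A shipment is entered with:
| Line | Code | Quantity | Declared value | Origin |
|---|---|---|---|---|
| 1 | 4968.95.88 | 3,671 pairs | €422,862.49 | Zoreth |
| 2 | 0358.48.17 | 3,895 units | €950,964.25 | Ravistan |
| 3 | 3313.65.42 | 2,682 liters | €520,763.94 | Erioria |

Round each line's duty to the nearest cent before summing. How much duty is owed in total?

Line 1 (4968.95.88, Zoreth, 3,671 pairs, €422,862.49):
Base rate for 4968.95.88 is 27.5%.
Origin Zoreth qualifies under the Drenova–Zoreth agreement and 4968.95.88 is covered: preferential rate Free applies instead.
Duty = €422,862.49 × 0% = €0.00.
Line 2 (0358.48.17, Ravistan, 3,895 units, €950,964.25):
Base rate for 0358.48.17 is 9%.
Additional duty on 0358.48.17 from Ravistan: +8.3%. Applied ad valorem rate: 9% + 8.3% = 17.3%.
Duty = €950,964.25 × 17.3% = €164,516.82.
Line 3 (3313.65.42, Erioria, 2,682 liters, €520,763.94):
Base rate for 3313.65.42 is 29%.
The additional-duty order on 3313.65.42 targets Ravistan, not Erioria; it does not apply.
Duty = €520,763.94 × 29% = €151,021.54.
Total = €0.00 + €164,516.82 + €151,021.54 = €315,538.36.

€315,538.36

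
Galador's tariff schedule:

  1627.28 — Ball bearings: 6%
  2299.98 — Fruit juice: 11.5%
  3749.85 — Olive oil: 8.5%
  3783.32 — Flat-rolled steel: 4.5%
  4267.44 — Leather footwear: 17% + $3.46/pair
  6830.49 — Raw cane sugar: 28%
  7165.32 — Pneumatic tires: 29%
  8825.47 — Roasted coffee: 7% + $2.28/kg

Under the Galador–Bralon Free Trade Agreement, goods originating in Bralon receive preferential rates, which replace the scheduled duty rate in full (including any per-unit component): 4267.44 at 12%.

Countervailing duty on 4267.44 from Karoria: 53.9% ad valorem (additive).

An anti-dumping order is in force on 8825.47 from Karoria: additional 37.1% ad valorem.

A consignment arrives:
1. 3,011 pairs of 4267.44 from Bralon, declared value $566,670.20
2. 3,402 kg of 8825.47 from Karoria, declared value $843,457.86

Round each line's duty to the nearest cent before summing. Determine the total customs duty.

Line 1 (4267.44, Bralon, 3,011 pairs, $566,670.20):
Base rate for 4267.44 is 17% + $3.46/pair.
Origin Bralon qualifies under the Galador–Bralon agreement and 4267.44 is covered: preferential rate 12% applies instead.
The additional-duty order on 4267.44 targets Karoria, not Bralon; it does not apply.
Duty = $566,670.20 × 12% = $68,000.42.
Line 2 (8825.47, Karoria, 3,402 kg, $843,457.86):
Base rate for 8825.47 is 7% + $2.28/kg.
Additional duty on 8825.47 from Karoria: +37.1%. Applied ad valorem rate: 7% + 37.1% = 44.1%.
Duty = $843,457.86 × 44.1% + 3,402 × $2.28 = $379,721.48.
Total = $68,000.42 + $379,721.48 = $447,721.90.

$447,721.90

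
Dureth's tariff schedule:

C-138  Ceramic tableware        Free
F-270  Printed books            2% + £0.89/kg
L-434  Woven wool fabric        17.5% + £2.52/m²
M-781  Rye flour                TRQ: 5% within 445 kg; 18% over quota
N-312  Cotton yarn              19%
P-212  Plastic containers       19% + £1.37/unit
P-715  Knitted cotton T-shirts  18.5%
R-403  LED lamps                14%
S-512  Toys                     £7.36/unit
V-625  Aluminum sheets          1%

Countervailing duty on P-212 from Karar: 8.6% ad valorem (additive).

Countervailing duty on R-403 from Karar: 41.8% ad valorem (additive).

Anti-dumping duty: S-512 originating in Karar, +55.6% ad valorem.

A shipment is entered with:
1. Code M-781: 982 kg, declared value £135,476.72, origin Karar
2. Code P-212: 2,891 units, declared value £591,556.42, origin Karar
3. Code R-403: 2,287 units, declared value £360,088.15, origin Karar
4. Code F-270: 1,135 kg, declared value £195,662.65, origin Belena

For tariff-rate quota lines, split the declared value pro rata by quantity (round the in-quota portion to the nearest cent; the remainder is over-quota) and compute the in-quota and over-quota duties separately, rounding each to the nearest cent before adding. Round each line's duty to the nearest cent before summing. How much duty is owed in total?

Line 1 (M-781, Karar, 982 kg, £135,476.72):
Code M-781 is under a tariff-rate quota (threshold 445 kg). In-quota: 445 kg at 5%; over-quota: 537 kg at 18%.
Pro-rata value split: in-quota = £135,476.72 × 445/982 = £61,392.20; over-quota = £135,476.72 − £61,392.20 = £74,084.52.
In-quota duty = £61,392.20 × 5% = £3,069.61. Over-quota duty = £74,084.52 × 18% = £13,335.21.
Line duty = £3,069.61 + £13,335.21 = £16,404.82.
Line 2 (P-212, Karar, 2,891 units, £591,556.42):
Base rate for P-212 is 19% + £1.37/unit.
Additional duty on P-212 from Karar: +8.6%. Applied ad valorem rate: 19% + 8.6% = 27.6%.
Duty = £591,556.42 × 27.6% + 2,891 × £1.37 = £167,230.24.
Line 3 (R-403, Karar, 2,287 units, £360,088.15):
Base rate for R-403 is 14%.
Additional duty on R-403 from Karar: +41.8%. Applied ad valorem rate: 14% + 41.8% = 55.8%.
Duty = £360,088.15 × 55.8% = £200,929.19.
Line 4 (F-270, Belena, 1,135 kg, £195,662.65):
Base rate for F-270 is 2% + £0.89/kg.
Duty = £195,662.65 × 2% + 1,135 × £0.89 = £4,923.40.
Total = £16,404.82 + £167,230.24 + £200,929.19 + £4,923.40 = £389,487.65.

£389,487.65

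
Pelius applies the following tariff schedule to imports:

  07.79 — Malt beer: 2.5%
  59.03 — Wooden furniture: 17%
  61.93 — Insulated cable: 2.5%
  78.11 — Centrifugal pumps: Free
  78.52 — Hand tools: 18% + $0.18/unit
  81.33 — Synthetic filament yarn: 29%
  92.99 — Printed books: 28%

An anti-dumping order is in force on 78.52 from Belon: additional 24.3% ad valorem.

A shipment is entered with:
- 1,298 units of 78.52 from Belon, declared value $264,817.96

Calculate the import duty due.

$112,251.64

Line 1 (78.52, Belon, 1,298 units, $264,817.96):
Base rate for 78.52 is 18% + $0.18/unit.
Additional duty on 78.52 from Belon: +24.3%. Applied ad valorem rate: 18% + 24.3% = 42.3%.
Duty = $264,817.96 × 42.3% + 1,298 × $0.18 = $112,251.64.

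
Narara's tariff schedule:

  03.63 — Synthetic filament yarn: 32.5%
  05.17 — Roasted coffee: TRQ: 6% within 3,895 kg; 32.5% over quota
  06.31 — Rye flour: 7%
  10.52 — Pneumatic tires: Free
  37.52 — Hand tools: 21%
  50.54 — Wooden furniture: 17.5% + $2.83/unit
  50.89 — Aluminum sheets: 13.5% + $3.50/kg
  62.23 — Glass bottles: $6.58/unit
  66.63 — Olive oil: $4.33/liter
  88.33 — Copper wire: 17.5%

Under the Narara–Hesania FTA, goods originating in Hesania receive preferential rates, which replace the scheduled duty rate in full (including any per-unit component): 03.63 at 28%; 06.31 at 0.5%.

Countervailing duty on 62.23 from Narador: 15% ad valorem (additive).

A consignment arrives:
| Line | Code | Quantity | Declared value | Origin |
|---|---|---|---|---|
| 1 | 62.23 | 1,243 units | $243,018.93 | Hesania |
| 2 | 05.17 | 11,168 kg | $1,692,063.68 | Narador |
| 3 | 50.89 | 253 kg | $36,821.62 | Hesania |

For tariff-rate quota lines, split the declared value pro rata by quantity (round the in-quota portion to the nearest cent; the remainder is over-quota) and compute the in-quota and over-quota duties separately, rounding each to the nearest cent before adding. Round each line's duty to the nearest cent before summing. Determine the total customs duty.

$407,571.22

Line 1 (62.23, Hesania, 1,243 units, $243,018.93):
Base rate for 62.23 is $6.58/unit.
Origin Hesania is the FTA partner but 62.23 is not on the preference list; base rate stands.
The additional-duty order on 62.23 targets Narador, not Hesania; it does not apply.
Duty = 1,243 × $6.58 = $8,178.94.
Line 2 (05.17, Narador, 11,168 kg, $1,692,063.68):
Code 05.17 is under a tariff-rate quota (threshold 3,895 kg). In-quota: 3,895 kg at 6%; over-quota: 7,273 kg at 32.5%.
Pro-rata value split: in-quota = $1,692,063.68 × 3,895/11,168 = $590,131.45; over-quota = $1,692,063.68 − $590,131.45 = $1,101,932.23.
In-quota duty = $590,131.45 × 6% = $35,407.89. Over-quota duty = $1,101,932.23 × 32.5% = $358,127.97.
Line duty = $35,407.89 + $358,127.97 = $393,535.86.
Line 3 (50.89, Hesania, 253 kg, $36,821.62):
Base rate for 50.89 is 13.5% + $3.50/kg.
Origin Hesania is the FTA partner but 50.89 is not on the preference list; base rate stands.
Duty = $36,821.62 × 13.5% + 253 × $3.50 = $5,856.42.
Total = $8,178.94 + $393,535.86 + $5,856.42 = $407,571.22.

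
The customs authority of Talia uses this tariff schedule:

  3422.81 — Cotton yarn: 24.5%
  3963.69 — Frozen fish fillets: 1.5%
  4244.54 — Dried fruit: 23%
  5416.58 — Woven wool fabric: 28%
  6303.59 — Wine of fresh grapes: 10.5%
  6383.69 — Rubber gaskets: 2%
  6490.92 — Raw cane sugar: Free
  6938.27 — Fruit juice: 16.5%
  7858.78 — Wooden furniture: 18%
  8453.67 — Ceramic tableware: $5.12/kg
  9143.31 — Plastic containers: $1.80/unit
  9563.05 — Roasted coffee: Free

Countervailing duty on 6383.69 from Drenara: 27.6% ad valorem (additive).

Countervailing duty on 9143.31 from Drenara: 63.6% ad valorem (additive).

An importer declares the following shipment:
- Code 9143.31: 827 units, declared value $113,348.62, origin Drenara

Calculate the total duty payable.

$73,578.32

Line 1 (9143.31, Drenara, 827 units, $113,348.62):
Base rate for 9143.31 is $1.80/unit.
Additional duty on 9143.31 from Drenara: +63.6% ad valorem. Applied ad valorem rate = 63.6%.
Duty = $113,348.62 × 63.6% + 827 × $1.80 = $73,578.32.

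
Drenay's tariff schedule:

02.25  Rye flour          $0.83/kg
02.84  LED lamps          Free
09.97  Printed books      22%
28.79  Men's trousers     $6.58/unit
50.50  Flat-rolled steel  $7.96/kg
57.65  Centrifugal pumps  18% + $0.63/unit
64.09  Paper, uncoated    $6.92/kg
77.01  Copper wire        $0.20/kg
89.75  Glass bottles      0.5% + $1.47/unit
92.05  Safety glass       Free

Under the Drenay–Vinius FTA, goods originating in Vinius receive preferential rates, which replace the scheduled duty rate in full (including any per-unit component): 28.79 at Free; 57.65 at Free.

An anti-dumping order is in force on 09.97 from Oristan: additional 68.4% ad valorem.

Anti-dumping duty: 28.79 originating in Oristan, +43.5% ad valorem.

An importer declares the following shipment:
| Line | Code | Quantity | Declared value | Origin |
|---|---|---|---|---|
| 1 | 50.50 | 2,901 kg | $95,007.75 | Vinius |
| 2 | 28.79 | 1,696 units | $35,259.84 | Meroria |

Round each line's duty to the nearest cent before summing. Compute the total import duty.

$34,251.64

Line 1 (50.50, Vinius, 2,901 kg, $95,007.75):
Base rate for 50.50 is $7.96/kg.
Origin Vinius is the FTA partner but 50.50 is not on the preference list; base rate stands.
Duty = 2,901 × $7.96 = $23,091.96.
Line 2 (28.79, Meroria, 1,696 units, $35,259.84):
Base rate for 28.79 is $6.58/unit.
28.79 has an FTA preferential rate, but origin Meroria is not Vinius; base rate stands.
The additional-duty order on 28.79 targets Oristan, not Meroria; it does not apply.
Duty = 1,696 × $6.58 = $11,159.68.
Total = $23,091.96 + $11,159.68 = $34,251.64.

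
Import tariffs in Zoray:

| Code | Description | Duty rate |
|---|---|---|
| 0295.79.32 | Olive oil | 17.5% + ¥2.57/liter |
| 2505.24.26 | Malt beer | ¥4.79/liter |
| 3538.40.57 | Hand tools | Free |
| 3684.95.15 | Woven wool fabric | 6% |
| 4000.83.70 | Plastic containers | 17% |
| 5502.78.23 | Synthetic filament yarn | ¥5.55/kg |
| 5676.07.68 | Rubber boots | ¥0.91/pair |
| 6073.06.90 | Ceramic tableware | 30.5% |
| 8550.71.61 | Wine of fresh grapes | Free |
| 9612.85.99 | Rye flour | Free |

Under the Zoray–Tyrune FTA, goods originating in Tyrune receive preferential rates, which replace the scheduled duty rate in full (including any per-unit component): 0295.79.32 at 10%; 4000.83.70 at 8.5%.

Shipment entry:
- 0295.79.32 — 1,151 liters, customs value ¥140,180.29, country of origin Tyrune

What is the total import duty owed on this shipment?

Line 1 (0295.79.32, Tyrune, 1,151 liters, ¥140,180.29):
Base rate for 0295.79.32 is 17.5% + ¥2.57/liter.
Origin Tyrune qualifies under the Zoray–Tyrune agreement and 0295.79.32 is covered: preferential rate 10% applies instead.
Duty = ¥140,180.29 × 10% = ¥14,018.03.

¥14,018.03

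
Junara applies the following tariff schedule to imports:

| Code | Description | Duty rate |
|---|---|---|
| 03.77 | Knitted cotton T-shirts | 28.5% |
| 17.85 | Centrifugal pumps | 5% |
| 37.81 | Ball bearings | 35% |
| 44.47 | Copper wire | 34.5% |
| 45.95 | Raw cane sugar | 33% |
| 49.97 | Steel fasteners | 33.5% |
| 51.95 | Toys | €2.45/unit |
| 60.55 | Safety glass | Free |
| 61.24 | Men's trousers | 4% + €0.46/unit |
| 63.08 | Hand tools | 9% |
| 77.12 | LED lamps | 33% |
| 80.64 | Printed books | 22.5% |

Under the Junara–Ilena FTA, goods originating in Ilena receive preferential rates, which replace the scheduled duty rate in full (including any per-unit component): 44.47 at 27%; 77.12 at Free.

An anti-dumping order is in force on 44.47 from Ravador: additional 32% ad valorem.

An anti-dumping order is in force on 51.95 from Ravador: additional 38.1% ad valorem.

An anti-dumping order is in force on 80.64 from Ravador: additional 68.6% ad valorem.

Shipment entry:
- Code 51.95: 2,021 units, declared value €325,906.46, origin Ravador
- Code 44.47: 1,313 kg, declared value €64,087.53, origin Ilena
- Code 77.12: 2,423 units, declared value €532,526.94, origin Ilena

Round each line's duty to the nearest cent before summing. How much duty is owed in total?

Line 1 (51.95, Ravador, 2,021 units, €325,906.46):
Base rate for 51.95 is €2.45/unit.
Additional duty on 51.95 from Ravador: +38.1% ad valorem. Applied ad valorem rate = 38.1%.
Duty = €325,906.46 × 38.1% + 2,021 × €2.45 = €129,121.81.
Line 2 (44.47, Ilena, 1,313 kg, €64,087.53):
Base rate for 44.47 is 34.5%.
Origin Ilena qualifies under the Junara–Ilena agreement and 44.47 is covered: preferential rate 27% applies instead.
The additional-duty order on 44.47 targets Ravador, not Ilena; it does not apply.
Duty = €64,087.53 × 27% = €17,303.63.
Line 3 (77.12, Ilena, 2,423 units, €532,526.94):
Base rate for 77.12 is 33%.
Origin Ilena qualifies under the Junara–Ilena agreement and 77.12 is covered: preferential rate Free applies instead.
Duty = €532,526.94 × 0% = €0.00.
Total = €129,121.81 + €17,303.63 + €0.00 = €146,425.44.

€146,425.44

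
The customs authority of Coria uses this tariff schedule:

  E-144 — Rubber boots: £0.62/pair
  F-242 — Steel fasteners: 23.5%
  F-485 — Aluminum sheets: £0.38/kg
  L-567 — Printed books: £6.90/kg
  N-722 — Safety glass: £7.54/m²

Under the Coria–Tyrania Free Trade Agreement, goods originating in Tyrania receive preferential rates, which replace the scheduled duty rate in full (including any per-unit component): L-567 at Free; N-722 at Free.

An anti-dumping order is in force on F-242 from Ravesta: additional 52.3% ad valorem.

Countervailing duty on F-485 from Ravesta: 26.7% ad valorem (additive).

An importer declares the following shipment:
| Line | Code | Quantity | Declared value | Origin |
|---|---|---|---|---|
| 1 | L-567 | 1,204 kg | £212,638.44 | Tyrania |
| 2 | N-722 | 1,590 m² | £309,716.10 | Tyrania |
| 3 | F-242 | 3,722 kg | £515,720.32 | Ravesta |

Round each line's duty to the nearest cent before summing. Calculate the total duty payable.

Line 1 (L-567, Tyrania, 1,204 kg, £212,638.44):
Base rate for L-567 is £6.90/kg.
Origin Tyrania qualifies under the Coria–Tyrania agreement and L-567 is covered: preferential rate Free applies instead.
Duty = £212,638.44 × 0% = £0.00.
Line 2 (N-722, Tyrania, 1,590 m², £309,716.10):
Base rate for N-722 is £7.54/m².
Origin Tyrania qualifies under the Coria–Tyrania agreement and N-722 is covered: preferential rate Free applies instead.
Duty = £309,716.10 × 0% = £0.00.
Line 3 (F-242, Ravesta, 3,722 kg, £515,720.32):
Base rate for F-242 is 23.5%.
Additional duty on F-242 from Ravesta: +52.3%. Applied ad valorem rate: 23.5% + 52.3% = 75.8%.
Duty = £515,720.32 × 75.8% = £390,916.00.
Total = £0.00 + £0.00 + £390,916.00 = £390,916.00.

£390,916.00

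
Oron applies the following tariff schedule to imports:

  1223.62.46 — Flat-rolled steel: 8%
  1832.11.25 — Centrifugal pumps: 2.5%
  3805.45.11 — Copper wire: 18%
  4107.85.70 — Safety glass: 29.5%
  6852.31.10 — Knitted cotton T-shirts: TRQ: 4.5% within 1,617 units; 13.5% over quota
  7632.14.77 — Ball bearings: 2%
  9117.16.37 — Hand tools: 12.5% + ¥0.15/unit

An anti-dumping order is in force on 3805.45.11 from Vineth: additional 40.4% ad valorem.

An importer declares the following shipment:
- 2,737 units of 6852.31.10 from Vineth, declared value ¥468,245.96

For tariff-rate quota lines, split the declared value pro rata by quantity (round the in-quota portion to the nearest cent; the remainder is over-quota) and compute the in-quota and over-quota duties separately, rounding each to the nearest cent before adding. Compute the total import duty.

¥38,315.94

Line 1 (6852.31.10, Vineth, 2,737 units, ¥468,245.96):
Code 6852.31.10 is under a tariff-rate quota (threshold 1,617 units). In-quota: 1,617 units at 4.5%; over-quota: 1,120 units at 13.5%.
Pro-rata value split: in-quota = ¥468,245.96 × 1,617/2,737 = ¥276,636.36; over-quota = ¥468,245.96 − ¥276,636.36 = ¥191,609.60.
In-quota duty = ¥276,636.36 × 4.5% = ¥12,448.64. Over-quota duty = ¥191,609.60 × 13.5% = ¥25,867.30.
Line duty = ¥12,448.64 + ¥25,867.30 = ¥38,315.94.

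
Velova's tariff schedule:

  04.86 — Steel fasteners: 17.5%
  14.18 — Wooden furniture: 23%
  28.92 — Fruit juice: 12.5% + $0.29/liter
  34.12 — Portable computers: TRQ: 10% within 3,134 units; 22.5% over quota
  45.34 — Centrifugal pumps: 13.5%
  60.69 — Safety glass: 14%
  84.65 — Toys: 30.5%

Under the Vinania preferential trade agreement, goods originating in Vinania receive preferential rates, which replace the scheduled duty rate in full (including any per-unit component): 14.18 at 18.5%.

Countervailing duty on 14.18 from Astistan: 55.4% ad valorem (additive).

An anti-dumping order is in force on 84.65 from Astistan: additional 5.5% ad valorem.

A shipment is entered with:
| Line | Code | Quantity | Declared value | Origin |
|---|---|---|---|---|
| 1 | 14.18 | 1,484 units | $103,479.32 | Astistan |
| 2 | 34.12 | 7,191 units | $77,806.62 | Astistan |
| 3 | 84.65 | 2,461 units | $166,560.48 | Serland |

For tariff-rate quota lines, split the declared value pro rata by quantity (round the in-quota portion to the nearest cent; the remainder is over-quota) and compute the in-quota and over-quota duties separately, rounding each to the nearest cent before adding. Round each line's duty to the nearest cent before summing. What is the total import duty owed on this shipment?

Line 1 (14.18, Astistan, 1,484 units, $103,479.32):
Base rate for 14.18 is 23%.
14.18 has an FTA preferential rate, but origin Astistan is not Vinania; base rate stands.
Additional duty on 14.18 from Astistan: +55.4%. Applied ad valorem rate: 23% + 55.4% = 78.4%.
Duty = $103,479.32 × 78.4% = $81,127.79.
Line 2 (34.12, Astistan, 7,191 units, $77,806.62):
Code 34.12 is under a tariff-rate quota (threshold 3,134 units). In-quota: 3,134 units at 10%; over-quota: 4,057 units at 22.5%.
Pro-rata value split: in-quota = $77,806.62 × 3,134/7,191 = $33,909.88; over-quota = $77,806.62 − $33,909.88 = $43,896.74.
In-quota duty = $33,909.88 × 10% = $3,390.99. Over-quota duty = $43,896.74 × 22.5% = $9,876.77.
Line duty = $3,390.99 + $9,876.77 = $13,267.76.
Line 3 (84.65, Serland, 2,461 units, $166,560.48):
Base rate for 84.65 is 30.5%.
The additional-duty order on 84.65 targets Astistan, not Serland; it does not apply.
Duty = $166,560.48 × 30.5% = $50,800.95.
Total = $81,127.79 + $13,267.76 + $50,800.95 = $145,196.50.

$145,196.50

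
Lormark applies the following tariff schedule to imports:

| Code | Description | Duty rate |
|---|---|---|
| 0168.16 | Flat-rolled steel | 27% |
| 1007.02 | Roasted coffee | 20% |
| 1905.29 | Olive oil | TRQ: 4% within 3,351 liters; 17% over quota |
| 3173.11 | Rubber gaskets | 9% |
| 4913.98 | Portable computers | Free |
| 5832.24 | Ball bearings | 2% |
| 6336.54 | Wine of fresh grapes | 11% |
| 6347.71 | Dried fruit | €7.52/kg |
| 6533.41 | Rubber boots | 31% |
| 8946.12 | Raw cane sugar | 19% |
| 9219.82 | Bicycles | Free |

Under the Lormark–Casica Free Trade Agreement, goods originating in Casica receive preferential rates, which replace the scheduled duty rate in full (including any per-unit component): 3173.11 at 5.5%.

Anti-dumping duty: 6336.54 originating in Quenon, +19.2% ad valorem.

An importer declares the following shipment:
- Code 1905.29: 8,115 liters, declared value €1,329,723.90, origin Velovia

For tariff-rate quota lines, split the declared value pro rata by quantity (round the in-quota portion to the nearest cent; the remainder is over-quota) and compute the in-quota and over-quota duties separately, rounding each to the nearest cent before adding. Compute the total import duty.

€154,670.73

Line 1 (1905.29, Velovia, 8,115 liters, €1,329,723.90):
Code 1905.29 is under a tariff-rate quota (threshold 3,351 liters). In-quota: 3,351 liters at 4%; over-quota: 4,764 liters at 17%.
Pro-rata value split: in-quota = €1,329,723.90 × 3,351/8,115 = €549,094.86; over-quota = €1,329,723.90 − €549,094.86 = €780,629.04.
In-quota duty = €549,094.86 × 4% = €21,963.79. Over-quota duty = €780,629.04 × 17% = €132,706.94.
Line duty = €21,963.79 + €132,706.94 = €154,670.73.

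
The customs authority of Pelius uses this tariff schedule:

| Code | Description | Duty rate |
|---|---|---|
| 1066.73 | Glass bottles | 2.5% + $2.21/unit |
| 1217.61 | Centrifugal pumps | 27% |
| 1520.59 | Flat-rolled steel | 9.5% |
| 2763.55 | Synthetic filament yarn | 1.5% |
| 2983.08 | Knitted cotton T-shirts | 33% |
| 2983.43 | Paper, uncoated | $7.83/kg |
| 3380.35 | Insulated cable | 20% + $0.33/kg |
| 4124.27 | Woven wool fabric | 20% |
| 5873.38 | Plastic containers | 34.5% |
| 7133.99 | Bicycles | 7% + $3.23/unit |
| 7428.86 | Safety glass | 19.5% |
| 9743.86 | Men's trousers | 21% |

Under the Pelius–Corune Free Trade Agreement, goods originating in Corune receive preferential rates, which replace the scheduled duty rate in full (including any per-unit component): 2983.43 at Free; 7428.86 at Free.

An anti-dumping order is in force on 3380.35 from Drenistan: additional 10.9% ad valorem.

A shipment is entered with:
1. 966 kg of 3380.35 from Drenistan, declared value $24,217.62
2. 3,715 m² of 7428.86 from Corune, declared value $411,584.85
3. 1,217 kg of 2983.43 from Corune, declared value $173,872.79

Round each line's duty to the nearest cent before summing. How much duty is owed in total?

$7,802.02

Line 1 (3380.35, Drenistan, 966 kg, $24,217.62):
Base rate for 3380.35 is 20% + $0.33/kg.
Additional duty on 3380.35 from Drenistan: +10.9%. Applied ad valorem rate: 20% + 10.9% = 30.9%.
Duty = $24,217.62 × 30.9% + 966 × $0.33 = $7,802.02.
Line 2 (7428.86, Corune, 3,715 m², $411,584.85):
Base rate for 7428.86 is 19.5%.
Origin Corune qualifies under the Pelius–Corune agreement and 7428.86 is covered: preferential rate Free applies instead.
Duty = $411,584.85 × 0% = $0.00.
Line 3 (2983.43, Corune, 1,217 kg, $173,872.79):
Base rate for 2983.43 is $7.83/kg.
Origin Corune qualifies under the Pelius–Corune agreement and 2983.43 is covered: preferential rate Free applies instead.
Duty = $173,872.79 × 0% = $0.00.
Total = $7,802.02 + $0.00 + $0.00 = $7,802.02.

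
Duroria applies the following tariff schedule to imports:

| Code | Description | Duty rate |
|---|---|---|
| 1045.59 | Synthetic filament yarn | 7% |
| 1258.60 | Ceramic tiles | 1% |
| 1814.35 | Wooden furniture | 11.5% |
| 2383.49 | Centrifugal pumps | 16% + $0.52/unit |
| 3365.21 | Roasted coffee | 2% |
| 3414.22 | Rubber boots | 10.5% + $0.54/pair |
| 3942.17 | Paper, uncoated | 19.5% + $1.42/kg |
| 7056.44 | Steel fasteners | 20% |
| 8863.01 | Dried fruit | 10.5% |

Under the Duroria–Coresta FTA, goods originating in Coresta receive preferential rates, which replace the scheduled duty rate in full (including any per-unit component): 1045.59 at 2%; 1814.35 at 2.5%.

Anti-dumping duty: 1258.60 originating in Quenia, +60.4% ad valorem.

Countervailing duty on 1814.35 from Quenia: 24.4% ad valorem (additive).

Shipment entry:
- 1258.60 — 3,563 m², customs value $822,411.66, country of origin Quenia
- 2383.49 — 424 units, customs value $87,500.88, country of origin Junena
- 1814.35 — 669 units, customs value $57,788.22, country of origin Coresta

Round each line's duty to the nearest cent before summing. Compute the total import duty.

$520,626.09

Line 1 (1258.60, Quenia, 3,563 m², $822,411.66):
Base rate for 1258.60 is 1%.
Additional duty on 1258.60 from Quenia: +60.4%. Applied ad valorem rate: 1% + 60.4% = 61.4%.
Duty = $822,411.66 × 61.4% = $504,960.76.
Line 2 (2383.49, Junena, 424 units, $87,500.88):
Base rate for 2383.49 is 16% + $0.52/unit.
Duty = $87,500.88 × 16% + 424 × $0.52 = $14,220.62.
Line 3 (1814.35, Coresta, 669 units, $57,788.22):
Base rate for 1814.35 is 11.5%.
Origin Coresta qualifies under the Duroria–Coresta agreement and 1814.35 is covered: preferential rate 2.5% applies instead.
The additional-duty order on 1814.35 targets Quenia, not Coresta; it does not apply.
Duty = $57,788.22 × 2.5% = $1,444.71.
Total = $504,960.76 + $14,220.62 + $1,444.71 = $520,626.09.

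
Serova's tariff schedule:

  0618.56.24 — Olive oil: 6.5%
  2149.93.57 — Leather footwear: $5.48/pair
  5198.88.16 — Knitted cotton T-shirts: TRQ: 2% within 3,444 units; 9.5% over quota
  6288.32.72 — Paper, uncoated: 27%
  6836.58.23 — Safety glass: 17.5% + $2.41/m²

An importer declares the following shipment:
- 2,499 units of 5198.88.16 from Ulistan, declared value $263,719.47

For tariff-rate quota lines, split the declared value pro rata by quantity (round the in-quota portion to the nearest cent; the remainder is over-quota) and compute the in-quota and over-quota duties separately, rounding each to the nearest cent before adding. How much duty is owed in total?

Line 1 (5198.88.16, Ulistan, 2,499 units, $263,719.47):
Code 5198.88.16 is under a tariff-rate quota (threshold 3,444 units). Quantity 2,499 units is within the quota, so the in-quota rate 2% applies to the full value.
Duty = $263,719.47 × 2% = $5,274.39.

$5,274.39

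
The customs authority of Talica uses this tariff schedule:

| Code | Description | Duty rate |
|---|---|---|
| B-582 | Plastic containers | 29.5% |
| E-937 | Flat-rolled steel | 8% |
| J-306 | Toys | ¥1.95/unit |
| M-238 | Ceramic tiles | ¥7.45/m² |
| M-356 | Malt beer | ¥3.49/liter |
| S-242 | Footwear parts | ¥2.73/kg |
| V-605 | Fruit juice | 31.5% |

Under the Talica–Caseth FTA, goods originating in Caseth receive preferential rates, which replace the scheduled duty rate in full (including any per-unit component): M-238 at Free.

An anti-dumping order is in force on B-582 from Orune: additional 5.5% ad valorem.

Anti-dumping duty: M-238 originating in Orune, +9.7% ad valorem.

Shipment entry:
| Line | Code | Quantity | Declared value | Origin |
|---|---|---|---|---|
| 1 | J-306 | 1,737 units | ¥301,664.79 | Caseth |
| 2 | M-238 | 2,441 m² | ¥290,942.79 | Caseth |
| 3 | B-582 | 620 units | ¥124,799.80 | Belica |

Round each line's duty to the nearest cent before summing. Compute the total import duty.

¥40,203.09

Line 1 (J-306, Caseth, 1,737 units, ¥301,664.79):
Base rate for J-306 is ¥1.95/unit.
Origin Caseth is the FTA partner but J-306 is not on the preference list; base rate stands.
Duty = 1,737 × ¥1.95 = ¥3,387.15.
Line 2 (M-238, Caseth, 2,441 m², ¥290,942.79):
Base rate for M-238 is ¥7.45/m².
Origin Caseth qualifies under the Talica–Caseth agreement and M-238 is covered: preferential rate Free applies instead.
The additional-duty order on M-238 targets Orune, not Caseth; it does not apply.
Duty = ¥290,942.79 × 0% = ¥0.00.
Line 3 (B-582, Belica, 620 units, ¥124,799.80):
Base rate for B-582 is 29.5%.
The additional-duty order on B-582 targets Orune, not Belica; it does not apply.
Duty = ¥124,799.80 × 29.5% = ¥36,815.94.
Total = ¥3,387.15 + ¥0.00 + ¥36,815.94 = ¥40,203.09.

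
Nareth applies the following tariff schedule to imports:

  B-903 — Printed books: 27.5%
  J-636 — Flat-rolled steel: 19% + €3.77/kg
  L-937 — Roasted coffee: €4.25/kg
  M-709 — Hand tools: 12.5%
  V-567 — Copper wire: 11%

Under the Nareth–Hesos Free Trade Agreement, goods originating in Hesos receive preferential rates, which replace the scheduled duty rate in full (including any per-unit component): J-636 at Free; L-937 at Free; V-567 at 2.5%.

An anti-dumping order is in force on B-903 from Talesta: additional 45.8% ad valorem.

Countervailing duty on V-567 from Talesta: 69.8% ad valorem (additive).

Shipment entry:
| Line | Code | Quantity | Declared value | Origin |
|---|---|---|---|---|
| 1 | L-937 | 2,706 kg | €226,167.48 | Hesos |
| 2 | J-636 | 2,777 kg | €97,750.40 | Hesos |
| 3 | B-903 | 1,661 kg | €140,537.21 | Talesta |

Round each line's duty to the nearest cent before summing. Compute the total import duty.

€103,013.77

Line 1 (L-937, Hesos, 2,706 kg, €226,167.48):
Base rate for L-937 is €4.25/kg.
Origin Hesos qualifies under the Nareth–Hesos agreement and L-937 is covered: preferential rate Free applies instead.
Duty = €226,167.48 × 0% = €0.00.
Line 2 (J-636, Hesos, 2,777 kg, €97,750.40):
Base rate for J-636 is 19% + €3.77/kg.
Origin Hesos qualifies under the Nareth–Hesos agreement and J-636 is covered: preferential rate Free applies instead.
Duty = €97,750.40 × 0% = €0.00.
Line 3 (B-903, Talesta, 1,661 kg, €140,537.21):
Base rate for B-903 is 27.5%.
Additional duty on B-903 from Talesta: +45.8%. Applied ad valorem rate: 27.5% + 45.8% = 73.3%.
Duty = €140,537.21 × 73.3% = €103,013.77.
Total = €0.00 + €0.00 + €103,013.77 = €103,013.77.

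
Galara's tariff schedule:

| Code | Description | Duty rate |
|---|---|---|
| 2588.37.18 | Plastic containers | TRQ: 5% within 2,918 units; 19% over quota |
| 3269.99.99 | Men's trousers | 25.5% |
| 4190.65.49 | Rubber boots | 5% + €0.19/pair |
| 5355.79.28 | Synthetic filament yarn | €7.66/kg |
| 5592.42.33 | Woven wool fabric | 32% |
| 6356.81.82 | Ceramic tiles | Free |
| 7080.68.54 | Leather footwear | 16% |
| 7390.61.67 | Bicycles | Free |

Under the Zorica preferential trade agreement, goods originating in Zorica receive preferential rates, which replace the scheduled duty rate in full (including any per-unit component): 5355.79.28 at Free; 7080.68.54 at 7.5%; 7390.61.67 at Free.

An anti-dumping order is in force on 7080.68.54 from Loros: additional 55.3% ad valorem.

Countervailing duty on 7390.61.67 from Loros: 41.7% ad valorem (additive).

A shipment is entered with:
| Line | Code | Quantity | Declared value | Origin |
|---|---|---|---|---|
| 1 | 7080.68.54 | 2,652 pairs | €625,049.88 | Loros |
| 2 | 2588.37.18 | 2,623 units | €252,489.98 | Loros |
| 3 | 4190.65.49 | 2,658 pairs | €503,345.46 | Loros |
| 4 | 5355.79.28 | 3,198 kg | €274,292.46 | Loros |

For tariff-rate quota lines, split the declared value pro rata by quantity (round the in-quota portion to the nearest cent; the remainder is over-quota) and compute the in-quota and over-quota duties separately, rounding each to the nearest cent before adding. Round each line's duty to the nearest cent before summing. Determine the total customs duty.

€508,454.03

Line 1 (7080.68.54, Loros, 2,652 pairs, €625,049.88):
Base rate for 7080.68.54 is 16%.
7080.68.54 has an FTA preferential rate, but origin Loros is not Zorica; base rate stands.
Additional duty on 7080.68.54 from Loros: +55.3%. Applied ad valorem rate: 16% + 55.3% = 71.3%.
Duty = €625,049.88 × 71.3% = €445,660.56.
Line 2 (2588.37.18, Loros, 2,623 units, €252,489.98):
Code 2588.37.18 is under a tariff-rate quota (threshold 2,918 units). Quantity 2,623 units is within the quota, so the in-quota rate 5% applies to the full value.
Duty = €252,489.98 × 5% = €12,624.50.
Line 3 (4190.65.49, Loros, 2,658 pairs, €503,345.46):
Base rate for 4190.65.49 is 5% + €0.19/pair.
Duty = €503,345.46 × 5% + 2,658 × €0.19 = €25,672.29.
Line 4 (5355.79.28, Loros, 3,198 kg, €274,292.46):
Base rate for 5355.79.28 is €7.66/kg.
5355.79.28 has an FTA preferential rate, but origin Loros is not Zorica; base rate stands.
Duty = 3,198 × €7.66 = €24,496.68.
Total = €445,660.56 + €12,624.50 + €25,672.29 + €24,496.68 = €508,454.03.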